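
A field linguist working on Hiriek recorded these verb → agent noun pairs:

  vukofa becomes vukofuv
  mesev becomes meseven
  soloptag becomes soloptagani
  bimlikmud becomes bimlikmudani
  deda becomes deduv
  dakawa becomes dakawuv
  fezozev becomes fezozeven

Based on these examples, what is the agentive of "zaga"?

zaguv

vukofa and soloptag both have last vowel 'a' yet inflect differently (vukofuv, soloptagani), so the last vowel is not what conditions the rule; the final letter is.
"zaga" ends in -a. The stems ending in -a (vukofa → vukofuv, deda → deduv, dakawa → dakawuv) drop the final letter and add -uv.
So zaga → zaguv.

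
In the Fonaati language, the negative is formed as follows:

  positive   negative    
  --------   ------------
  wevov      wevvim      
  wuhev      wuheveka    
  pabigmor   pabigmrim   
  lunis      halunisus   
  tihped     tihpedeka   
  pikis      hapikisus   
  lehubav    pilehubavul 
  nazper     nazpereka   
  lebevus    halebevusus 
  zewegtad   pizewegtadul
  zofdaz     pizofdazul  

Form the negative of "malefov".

pabigmor and nazper both end in -r yet inflect differently (pabigmrim, nazpereka), so the final letter is not what conditions the rule; the last vowel is.
"malefov" has last vowel 'o'. The stems whose last vowel is 'o' (wevov → wevvim, pabigmor → pabigmrim) delete the last vowel and add -im.
So malefov → malefvim.

malefvim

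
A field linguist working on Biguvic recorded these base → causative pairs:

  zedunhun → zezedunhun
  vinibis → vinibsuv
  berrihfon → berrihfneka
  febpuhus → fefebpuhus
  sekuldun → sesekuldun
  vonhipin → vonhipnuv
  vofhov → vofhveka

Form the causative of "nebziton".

nebzitneka

febpuhus and vinibis both end in -s yet inflect differently (fefebpuhus, vinibsuv), so the final letter is not what conditions the rule; the last vowel is.
"nebziton" has last vowel 'o'. The stems whose last vowel is 'o' (vofhov → vofhveka, berrihfon → berrihfneka) delete the last vowel and add -eka.
So nebziton → nebzitneka.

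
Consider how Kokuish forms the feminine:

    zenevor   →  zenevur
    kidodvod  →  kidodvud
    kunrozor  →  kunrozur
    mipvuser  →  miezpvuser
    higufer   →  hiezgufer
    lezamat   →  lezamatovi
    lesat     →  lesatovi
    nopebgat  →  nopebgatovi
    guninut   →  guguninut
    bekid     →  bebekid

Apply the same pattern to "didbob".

didbub

zenevor and mipvuser both end in -r yet inflect differently (zenevur, miezpvuser), so the final letter is not what conditions the rule; the last vowel is.
"didbob" has last vowel 'o'. The stems whose last vowel is 'o' (zenevor → zenevur, kidodvod → kidodvud, kunrozor → kunrozur) change the last vowel to 'u'.
The other patterns: stems whose last vowel is 'e' insert -ez- after the first vowel; stems whose last vowel is 'a' add -ovi; stems whose last vowel is 'i' or 'u' repeat the first consonant+vowel as a prefix.
So didbob → didbub.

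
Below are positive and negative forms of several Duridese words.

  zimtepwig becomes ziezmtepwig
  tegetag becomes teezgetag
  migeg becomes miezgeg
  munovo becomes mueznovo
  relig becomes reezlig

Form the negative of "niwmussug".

Every pair shown (zimtepwig → ziezmtepwig, tegetag → teezgetag, migeg → miezgeg, …) follows the same rule: insert -ez- after the first vowel.
So niwmussug → niezwmussug.

niezwmussug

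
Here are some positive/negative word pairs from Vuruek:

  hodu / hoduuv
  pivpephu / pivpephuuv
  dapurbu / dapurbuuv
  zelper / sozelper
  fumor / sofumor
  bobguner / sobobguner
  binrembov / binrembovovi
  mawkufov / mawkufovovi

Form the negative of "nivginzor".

sonivginzor

fumor and binrembov both have last vowel 'o' yet inflect differently (sofumor, binrembovovi), so the last vowel is not what conditions the rule; the final letter is.
"nivginzor" ends in -r. The stems ending in -r (zelper → sozelper, fumor → sofumor, bobguner → sobobguner) add the prefix so-.
So nivginzor → sonivginzor.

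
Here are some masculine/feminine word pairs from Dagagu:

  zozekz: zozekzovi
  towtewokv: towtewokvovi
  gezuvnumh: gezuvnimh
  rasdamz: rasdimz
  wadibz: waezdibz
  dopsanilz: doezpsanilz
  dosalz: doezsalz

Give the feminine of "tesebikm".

tesebikmovi

"tesebikm" has second-to-last letter 'k'. The stems whose second-to-last letter is 'k' (zozekz → zozekzovi, towtewokv → towtewokvovi) add -ovi.
So tesebikm → tesebikmovi.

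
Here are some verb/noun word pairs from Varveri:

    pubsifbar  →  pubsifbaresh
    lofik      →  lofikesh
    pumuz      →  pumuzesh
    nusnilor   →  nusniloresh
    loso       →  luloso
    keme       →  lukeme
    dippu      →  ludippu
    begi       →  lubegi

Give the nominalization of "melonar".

"melonar" ends in a consonant. The stems ending in a consonant (pubsifbar → pubsifbaresh, lofik → lofikesh, pumuz → pumuzesh) add -esh.
So melonar → melonaresh.

melonaresh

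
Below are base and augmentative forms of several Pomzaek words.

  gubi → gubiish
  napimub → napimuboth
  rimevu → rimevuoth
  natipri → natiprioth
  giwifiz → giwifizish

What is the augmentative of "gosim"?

natipri and gubi both end in -i yet inflect differently (natiprioth, gubiish), so the final letter is not what conditions the rule; the first letter is.
"gosim" begins with g-. The stems beginning with g- (gubi → gubiish, giwifiz → giwifizish) add -ish.
The other pattern: stems beginning with n- or r- add -oth.
So gosim → gosimish.

gosimish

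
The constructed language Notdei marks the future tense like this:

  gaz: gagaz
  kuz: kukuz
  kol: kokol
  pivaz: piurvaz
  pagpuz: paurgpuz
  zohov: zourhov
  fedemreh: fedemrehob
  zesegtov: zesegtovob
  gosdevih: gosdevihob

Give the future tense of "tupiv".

"tupiv" has 2 vowels. The stems with 2 vowels (pivaz → piurvaz, pagpuz → paurgpuz, zohov → zourhov) insert -ur- after the first vowel.
The other patterns: stems with 1 vowel repeat the first consonant+vowel as a prefix; stems with 3 vowels add -ob.
So tupiv → tuurpiv.

tuurpiv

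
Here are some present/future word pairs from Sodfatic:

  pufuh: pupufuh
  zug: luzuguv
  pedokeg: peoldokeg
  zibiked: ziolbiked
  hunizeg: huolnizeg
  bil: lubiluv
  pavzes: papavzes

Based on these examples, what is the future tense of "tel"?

luteluv

zug and pedokeg both end in -g yet inflect differently (luzuguv, peoldokeg), so the final letter is not what conditions the rule; the number of vowels is.
"tel" has 1 vowel. The stems with 1 vowel (bil → lubiluv, zug → luzuguv) add lu- … -uv around the stem.
The other patterns: stems with 2 vowels repeat the first consonant+vowel as a prefix; stems with 3 vowels insert -ol- after the first vowel.
So tel → luteluv.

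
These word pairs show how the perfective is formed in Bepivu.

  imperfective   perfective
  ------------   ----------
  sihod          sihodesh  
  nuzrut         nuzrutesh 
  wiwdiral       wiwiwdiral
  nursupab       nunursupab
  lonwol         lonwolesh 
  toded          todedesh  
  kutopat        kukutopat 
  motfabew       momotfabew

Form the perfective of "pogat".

"pogat" has 2 vowels. The stems with 2 vowels (nuzrut → nuzrutesh, sihod → sihodesh, toded → todedesh) add -esh.
The other pattern: stems with 3 vowels repeat the first consonant+vowel as a prefix.
So pogat → pogatesh.

pogatesh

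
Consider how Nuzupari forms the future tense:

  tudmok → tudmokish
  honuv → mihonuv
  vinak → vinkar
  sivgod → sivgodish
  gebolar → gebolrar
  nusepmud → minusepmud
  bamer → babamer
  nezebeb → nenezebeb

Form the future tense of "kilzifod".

kilzifodish

sivgod and nusepmud both end in -d yet inflect differently (sivgodish, minusepmud), so the final letter is not what conditions the rule; the last vowel is.
"kilzifod" has last vowel 'o'. The stems whose last vowel is 'o' (tudmok → tudmokish, sivgod → sivgodish) add -ish.
The other patterns: stems whose last vowel is 'u' add the prefix mi-; stems whose last vowel is 'a' delete the last vowel and add -ar; stems whose last vowel is 'e' repeat the first consonant+vowel as a prefix.
So kilzifod → kilzifodish.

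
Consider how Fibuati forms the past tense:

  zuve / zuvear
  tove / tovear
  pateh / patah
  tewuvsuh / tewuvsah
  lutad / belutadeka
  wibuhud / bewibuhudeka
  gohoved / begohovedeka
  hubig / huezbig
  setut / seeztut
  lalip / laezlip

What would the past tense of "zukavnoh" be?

zuve and pateh both have last vowel 'e' yet inflect differently (zuvear, patah), so the last vowel is not what conditions the rule; the final letter is.
"zukavnoh" ends in -h. The stems ending in -h (pateh → patah, tewuvsuh → tewuvsah) change the last vowel to 'a'.
The other patterns: stems ending in -e add -ar; stems ending in -d add be- … -eka around the stem; stems ending in -g, -p or -t insert -ez- after the first vowel.
So zukavnoh → zukavnah.

zukavnah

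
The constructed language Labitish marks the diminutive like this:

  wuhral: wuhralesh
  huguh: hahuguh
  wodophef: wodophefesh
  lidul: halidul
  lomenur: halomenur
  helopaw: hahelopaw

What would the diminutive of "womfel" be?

wuhral and lidul both end in -l yet inflect differently (wuhralesh, halidul), so the final letter is not what conditions the rule; the first letter is.
"womfel" begins with w-. The stems beginning with w- (wuhral → wuhralesh, wodophef → wodophefesh) add -esh.
The other pattern: stems beginning with h- or l- add the prefix ha-.
So womfel → womfelesh.

womfelesh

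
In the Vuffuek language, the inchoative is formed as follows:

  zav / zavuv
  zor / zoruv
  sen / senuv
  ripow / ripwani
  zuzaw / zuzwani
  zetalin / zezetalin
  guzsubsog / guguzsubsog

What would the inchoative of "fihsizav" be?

"fihsizav" has 3 vowels. The stems with 3 vowels (zetalin → zezetalin, guzsubsog → guguzsubsog) repeat the first consonant+vowel as a prefix.
So fihsizav → fifihsizav.

fifihsizav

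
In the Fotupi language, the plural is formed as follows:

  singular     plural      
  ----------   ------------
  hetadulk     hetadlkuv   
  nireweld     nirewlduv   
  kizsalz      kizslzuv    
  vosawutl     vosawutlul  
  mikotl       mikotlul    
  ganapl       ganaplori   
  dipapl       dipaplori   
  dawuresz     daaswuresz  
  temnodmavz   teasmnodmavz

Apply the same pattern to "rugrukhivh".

ruasgrukhivh

vosawutl and ganapl both end in -l yet inflect differently (vosawutlul, ganaplori), so the final letter is not what conditions the rule; the second-to-last letter is.
"rugrukhivh" has second-to-last letter 'v'. The one such stem in the data (temnodmavz → teasmnodmavz) inserts -as- after the first vowel (as does dawuresz), so the same rule applies.
So rugrukhivh → ruasgrukhivh.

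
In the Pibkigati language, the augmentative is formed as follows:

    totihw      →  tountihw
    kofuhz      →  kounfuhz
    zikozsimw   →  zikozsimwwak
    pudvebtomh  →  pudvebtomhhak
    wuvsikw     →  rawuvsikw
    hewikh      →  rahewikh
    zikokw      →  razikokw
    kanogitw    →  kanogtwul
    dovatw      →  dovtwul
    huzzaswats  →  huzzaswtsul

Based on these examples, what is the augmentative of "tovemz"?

"tovemz" has second-to-last letter 'm'. The stems whose second-to-last letter is 'm' (zikozsimw → zikozsimwwak, pudvebtomh → pudvebtomhhak) double the final consonant and add -ak.
So tovemz → tovemzzak.

tovemzzak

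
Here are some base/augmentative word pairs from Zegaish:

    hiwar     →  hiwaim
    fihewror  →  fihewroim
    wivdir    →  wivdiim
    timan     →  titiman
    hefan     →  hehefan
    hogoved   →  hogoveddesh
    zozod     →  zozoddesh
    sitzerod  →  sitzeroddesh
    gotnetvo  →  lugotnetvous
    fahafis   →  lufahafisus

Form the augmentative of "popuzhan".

hiwar and timan both have last vowel 'a' yet inflect differently (hiwaim, titiman), so the last vowel is not what conditions the rule; the final letter is.
"popuzhan" ends in -n. The stems ending in -n (timan → titiman, hefan → hehefan) repeat the first consonant+vowel as a prefix.
The other patterns: stems ending in -r drop the final letter and add -im; stems ending in -d double the final consonant and add -esh; stems ending in -o or -s add lu- … -us around the stem.
So popuzhan → popopuzhan.

popopuzhan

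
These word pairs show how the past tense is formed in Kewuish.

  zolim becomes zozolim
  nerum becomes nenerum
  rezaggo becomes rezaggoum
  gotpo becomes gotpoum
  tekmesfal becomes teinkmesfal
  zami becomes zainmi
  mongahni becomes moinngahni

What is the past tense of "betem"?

bebetem

zolim and zami both have last vowel 'i' yet inflect differently (zozolim, zainmi), so the last vowel is not what conditions the rule; the final letter is.
"betem" ends in -m. The stems ending in -m (zolim → zozolim, nerum → nenerum) repeat the first consonant+vowel as a prefix.
The other patterns: stems ending in -o add -um; stems ending in -i or -l insert -in- after the first vowel.
So betem → bebetem.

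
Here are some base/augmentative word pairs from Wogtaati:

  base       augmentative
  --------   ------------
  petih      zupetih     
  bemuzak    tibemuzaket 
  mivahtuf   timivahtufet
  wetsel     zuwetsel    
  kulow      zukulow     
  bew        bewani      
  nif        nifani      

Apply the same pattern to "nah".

nahani

bew and kulow both end in -w yet inflect differently (bewani, zukulow), so the final letter is not what conditions the rule; the number of vowels is.
"nah" has 1 vowel. The stems with 1 vowel (bew → bewani, nif → nifani) add -ani.
The other patterns: stems with 2 vowels add the prefix zu-; stems with 3 vowels add ti- … -et around the stem.
So nah → nahani.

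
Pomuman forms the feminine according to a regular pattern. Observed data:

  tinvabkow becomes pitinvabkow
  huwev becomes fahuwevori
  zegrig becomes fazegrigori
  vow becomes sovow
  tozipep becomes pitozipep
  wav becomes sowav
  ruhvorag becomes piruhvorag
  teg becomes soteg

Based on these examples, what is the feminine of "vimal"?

wav and huwev both end in -v yet inflect differently (sowav, fahuwevori), so the final letter is not what conditions the rule; the number of vowels is.
"vimal" has 2 vowels. The stems with 2 vowels (huwev → fahuwevori, zegrig → fazegrigori) add fa- … -ori around the stem.
The other patterns: stems with 1 vowel add the prefix so-; stems with 3 vowels add the prefix pi-.
So vimal → favimalori.

favimalori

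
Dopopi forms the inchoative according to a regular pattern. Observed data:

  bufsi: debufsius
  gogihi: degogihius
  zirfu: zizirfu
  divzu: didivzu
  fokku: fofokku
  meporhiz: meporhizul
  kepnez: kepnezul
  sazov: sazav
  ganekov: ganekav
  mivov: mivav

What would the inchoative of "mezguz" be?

mezguzul

"mezguz" ends in -z. The stems ending in -z (meporhiz → meporhizul, kepnez → kepnezul) add -ul.
So mezguz → mezguzul.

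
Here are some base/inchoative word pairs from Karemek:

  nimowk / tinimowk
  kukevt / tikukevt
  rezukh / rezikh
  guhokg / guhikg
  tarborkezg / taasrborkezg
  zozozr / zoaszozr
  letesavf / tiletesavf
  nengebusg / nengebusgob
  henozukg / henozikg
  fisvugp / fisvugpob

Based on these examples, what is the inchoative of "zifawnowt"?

"zifawnowt" has second-to-last letter 'w'. The one such stem in the data (nimowk → tinimowk) adds the prefix ti-, so the same rule applies.
So zifawnowt → tizifawnowt.

tizifawnowt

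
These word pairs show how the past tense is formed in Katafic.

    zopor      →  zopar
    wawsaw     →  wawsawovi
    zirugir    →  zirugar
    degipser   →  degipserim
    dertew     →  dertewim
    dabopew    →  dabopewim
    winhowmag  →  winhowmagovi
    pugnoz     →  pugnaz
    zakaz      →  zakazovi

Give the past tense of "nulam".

nulamovi

wawsaw and dertew both end in -w yet inflect differently (wawsawovi, dertewim), so the final letter is not what conditions the rule; the last vowel is.
"nulam" has last vowel 'a'. The stems whose last vowel is 'a' (wawsaw → wawsawovi, zakaz → zakazovi, winhowmag → winhowmagovi) add -ovi.
The other patterns: stems whose last vowel is 'e' add -im; stems whose last vowel is 'i' or 'o' change the last vowel to 'a'.
So nulam → nulamovi.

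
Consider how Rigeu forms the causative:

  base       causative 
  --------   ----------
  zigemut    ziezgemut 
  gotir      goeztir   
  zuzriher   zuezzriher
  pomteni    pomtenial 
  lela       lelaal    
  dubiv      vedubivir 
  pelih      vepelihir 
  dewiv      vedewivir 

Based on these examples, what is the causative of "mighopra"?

mighopraal

gotir and pomteni both have last vowel 'i' yet inflect differently (goeztir, pomtenial), so the last vowel is not what conditions the rule; the final letter is.
"mighopra" ends in -a. The one such stem in the data (lela → lelaal) adds -al, so the same rule applies.
The other patterns: stems ending in -r or -t insert -ez- after the first vowel; stems ending in -h or -v add ve- … -ir around the stem.
So mighopra → mighopraal.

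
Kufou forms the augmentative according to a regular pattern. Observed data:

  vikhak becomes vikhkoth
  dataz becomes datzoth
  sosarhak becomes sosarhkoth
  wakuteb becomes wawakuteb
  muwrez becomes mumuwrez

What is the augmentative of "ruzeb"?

ruruzeb

"ruzeb" has last vowel 'e'. The stems whose last vowel is 'e' (wakuteb → wawakuteb, muwrez → mumuwrez) repeat the first consonant+vowel as a prefix.
So ruzeb → ruruzeb.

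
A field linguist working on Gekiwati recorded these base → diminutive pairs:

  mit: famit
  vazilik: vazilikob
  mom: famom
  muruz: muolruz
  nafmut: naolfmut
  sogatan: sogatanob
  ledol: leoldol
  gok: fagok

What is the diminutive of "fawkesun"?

mit and nafmut both end in -t yet inflect differently (famit, naolfmut), so the final letter is not what conditions the rule; the number of vowels is.
"fawkesun" has 3 vowels. The stems with 3 vowels (sogatan → sogatanob, vazilik → vazilikob) add -ob.
So fawkesun → fawkesunob.

fawkesunob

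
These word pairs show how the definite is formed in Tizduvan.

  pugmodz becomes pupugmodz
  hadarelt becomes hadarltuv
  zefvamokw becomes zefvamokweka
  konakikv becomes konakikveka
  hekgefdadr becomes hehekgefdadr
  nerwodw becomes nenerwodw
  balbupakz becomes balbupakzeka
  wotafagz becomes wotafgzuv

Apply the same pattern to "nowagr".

pugmodz and balbupakz both end in -z yet inflect differently (pupugmodz, balbupakzeka), so the final letter is not what conditions the rule; the second-to-last letter is.
"nowagr" has second-to-last letter 'g'. The one such stem in the data (wotafagz → wotafgzuv) deletes the last vowel and adds -uv (as does hadarelt), so the same rule applies.
The other patterns: stems whose second-to-last letter is 'd' repeat the first consonant+vowel as a prefix; stems whose second-to-last letter is 'k' add -eka.
So nowagr → nowgruv.

nowgruv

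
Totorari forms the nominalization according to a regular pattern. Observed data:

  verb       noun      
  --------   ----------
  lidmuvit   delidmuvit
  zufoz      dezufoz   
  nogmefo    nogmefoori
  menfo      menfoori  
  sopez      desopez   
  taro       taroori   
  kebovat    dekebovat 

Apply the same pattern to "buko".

taro and zufoz both have last vowel 'o' yet inflect differently (taroori, dezufoz), so the last vowel is not what conditions the rule; the final letter is.
"buko" ends in -o. The stems ending in -o (taro → taroori, menfo → menfoori, nogmefo → nogmefoori) add -ori.
So buko → bukoori.

bukoori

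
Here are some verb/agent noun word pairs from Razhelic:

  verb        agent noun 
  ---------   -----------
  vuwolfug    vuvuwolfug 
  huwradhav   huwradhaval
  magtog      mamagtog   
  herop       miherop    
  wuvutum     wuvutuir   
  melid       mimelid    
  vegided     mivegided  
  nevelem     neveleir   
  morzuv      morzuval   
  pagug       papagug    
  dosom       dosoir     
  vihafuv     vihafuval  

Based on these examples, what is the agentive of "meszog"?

pagug and vihafuv both have last vowel 'u' yet inflect differently (papagug, vihafuval), so the last vowel is not what conditions the rule; the final letter is.
"meszog" ends in -g. The stems ending in -g (magtog → mamagtog, pagug → papagug, vuwolfug → vuvuwolfug) repeat the first consonant+vowel as a prefix.
The other patterns: stems ending in -v add -al; stems ending in -m drop the final letter and add -ir; stems ending in -d or -p add the prefix mi-.
So meszog → memeszog.

memeszog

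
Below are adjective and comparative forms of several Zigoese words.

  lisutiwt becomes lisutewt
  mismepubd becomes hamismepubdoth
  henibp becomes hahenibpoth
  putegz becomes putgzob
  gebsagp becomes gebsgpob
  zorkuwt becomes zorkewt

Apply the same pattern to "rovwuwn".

rovwewn

gebsagp and henibp both end in -p yet inflect differently (gebsgpob, hahenibpoth), so the final letter is not what conditions the rule; the second-to-last letter is.
"rovwuwn" has second-to-last letter 'w'. The stems whose second-to-last letter is 'w' (lisutiwt → lisutewt, zorkuwt → zorkewt) change the last vowel to 'e'.
So rovwuwn → rovwewn.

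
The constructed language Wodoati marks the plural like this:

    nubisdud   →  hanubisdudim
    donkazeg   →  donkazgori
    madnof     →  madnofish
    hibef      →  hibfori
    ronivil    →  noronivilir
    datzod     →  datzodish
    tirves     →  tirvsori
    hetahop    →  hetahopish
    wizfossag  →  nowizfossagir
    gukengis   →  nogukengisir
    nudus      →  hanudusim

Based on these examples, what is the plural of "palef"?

palfori

nudus and tirves both end in -s yet inflect differently (hanudusim, tirvsori), so the final letter is not what conditions the rule; the last vowel is.
"palef" has last vowel 'e'. The stems whose last vowel is 'e' (tirves → tirvsori, donkazeg → donkazgori, hibef → hibfori) delete the last vowel and add -ori.
So palef → palfori.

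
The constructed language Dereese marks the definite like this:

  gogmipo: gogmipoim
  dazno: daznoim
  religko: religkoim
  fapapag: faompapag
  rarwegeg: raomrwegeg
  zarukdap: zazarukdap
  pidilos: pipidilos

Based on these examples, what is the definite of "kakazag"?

kaomkazag

fapapag and zarukdap both have last vowel 'a' yet inflect differently (faompapag, zazarukdap), so the last vowel is not what conditions the rule; the final letter is.
"kakazag" ends in -g. The stems ending in -g (fapapag → faompapag, rarwegeg → raomrwegeg) insert -om- after the first vowel.
So kakazag → kaomkazag.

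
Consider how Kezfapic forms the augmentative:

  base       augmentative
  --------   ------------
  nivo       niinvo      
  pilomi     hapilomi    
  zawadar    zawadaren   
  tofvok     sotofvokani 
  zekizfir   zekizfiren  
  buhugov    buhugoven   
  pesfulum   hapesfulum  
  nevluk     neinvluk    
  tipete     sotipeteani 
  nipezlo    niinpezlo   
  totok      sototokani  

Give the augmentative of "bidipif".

nevluk and tofvok both end in -k yet inflect differently (neinvluk, sotofvokani), so the final letter is not what conditions the rule; the first letter is.
"bidipif" begins with b-. The one such stem in the data (buhugov → buhugoven) adds -en, so the same rule applies.
The other patterns: stems beginning with p- add the prefix ha-; stems beginning with n- insert -in- after the first vowel; stems beginning with t- add so- … -ani around the stem.
So bidipif → bidipifen.

bidipifen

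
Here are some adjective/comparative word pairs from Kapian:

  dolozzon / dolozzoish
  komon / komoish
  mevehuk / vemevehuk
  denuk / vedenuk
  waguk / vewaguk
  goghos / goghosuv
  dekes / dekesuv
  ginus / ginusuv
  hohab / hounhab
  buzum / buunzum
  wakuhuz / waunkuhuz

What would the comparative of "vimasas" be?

vimasasuv

"vimasas" ends in -s. The stems ending in -s (goghos → goghosuv, dekes → dekesuv, ginus → ginusuv) add -uv.
So vimasas → vimasasuv.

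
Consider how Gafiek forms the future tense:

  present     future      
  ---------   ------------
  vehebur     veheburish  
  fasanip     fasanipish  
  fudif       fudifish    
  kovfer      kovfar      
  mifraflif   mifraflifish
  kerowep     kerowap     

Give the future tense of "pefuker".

kerowep and fasanip both end in -p yet inflect differently (kerowap, fasanipish), so the final letter is not what conditions the rule; the last vowel is.
"pefuker" has last vowel 'e'. The stems whose last vowel is 'e' (kovfer → kovfar, kerowep → kerowap) change the last vowel to 'a'.
The other pattern: stems whose last vowel is 'i' or 'u' add -ish.
So pefuker → pefukar.

pefukar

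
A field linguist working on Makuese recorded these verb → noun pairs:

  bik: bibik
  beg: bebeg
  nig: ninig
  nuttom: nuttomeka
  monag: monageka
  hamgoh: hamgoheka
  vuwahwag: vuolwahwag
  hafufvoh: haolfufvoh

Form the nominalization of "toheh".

"toheh" has 2 vowels. The stems with 2 vowels (nuttom → nuttomeka, monag → monageka, hamgoh → hamgoheka) add -eka.
The other patterns: stems with 1 vowel repeat the first consonant+vowel as a prefix; stems with 3 vowels insert -ol- after the first vowel.
So toheh → toheheka.

toheheka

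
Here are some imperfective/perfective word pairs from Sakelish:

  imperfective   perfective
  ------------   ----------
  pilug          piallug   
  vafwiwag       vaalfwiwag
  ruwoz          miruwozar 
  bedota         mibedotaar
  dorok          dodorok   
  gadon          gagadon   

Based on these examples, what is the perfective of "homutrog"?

vafwiwag and bedota both have last vowel 'a' yet inflect differently (vaalfwiwag, mibedotaar), so the last vowel is not what conditions the rule; the final letter is.
"homutrog" ends in -g. The stems ending in -g (pilug → piallug, vafwiwag → vaalfwiwag) insert -al- after the first vowel.
The other patterns: stems ending in -a or -z add mi- … -ar around the stem; stems ending in -k or -n repeat the first consonant+vowel as a prefix.
So homutrog → hoalmutrog.

hoalmutrog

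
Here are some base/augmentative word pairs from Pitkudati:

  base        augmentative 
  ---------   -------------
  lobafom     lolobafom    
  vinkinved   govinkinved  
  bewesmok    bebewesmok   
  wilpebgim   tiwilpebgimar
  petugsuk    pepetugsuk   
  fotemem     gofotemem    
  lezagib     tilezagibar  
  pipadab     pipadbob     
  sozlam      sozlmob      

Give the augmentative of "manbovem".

gomanbovem

sozlam and lobafom both end in -m yet inflect differently (sozlmob, lolobafom), so the final letter is not what conditions the rule; the last vowel is.
"manbovem" has last vowel 'e'. The stems whose last vowel is 'e' (vinkinved → govinkinved, fotemem → gofotemem) add the prefix go-.
So manbovem → gomanbovem.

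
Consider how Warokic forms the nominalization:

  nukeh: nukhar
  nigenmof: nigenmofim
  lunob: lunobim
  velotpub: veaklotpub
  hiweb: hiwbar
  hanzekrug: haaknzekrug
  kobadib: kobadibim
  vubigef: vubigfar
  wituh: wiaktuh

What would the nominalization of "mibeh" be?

mibhar

velotpub and hiweb both end in -b yet inflect differently (veaklotpub, hiwbar), so the final letter is not what conditions the rule; the last vowel is.
"mibeh" has last vowel 'e'. The stems whose last vowel is 'e' (hiweb → hiwbar, nukeh → nukhar, vubigef → vubigfar) delete the last vowel and add -ar.
So mibeh → mibhar.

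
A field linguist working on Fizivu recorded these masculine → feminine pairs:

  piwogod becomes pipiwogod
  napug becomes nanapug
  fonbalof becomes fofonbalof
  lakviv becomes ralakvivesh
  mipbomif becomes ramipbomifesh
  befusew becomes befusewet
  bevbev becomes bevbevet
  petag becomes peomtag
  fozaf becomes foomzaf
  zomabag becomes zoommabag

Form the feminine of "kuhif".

"kuhif" has last vowel 'i'. The stems whose last vowel is 'i' (lakviv → ralakvivesh, mipbomif → ramipbomifesh) add ra- … -esh around the stem.
The other patterns: stems whose last vowel is 'o' or 'u' repeat the first consonant+vowel as a prefix; stems whose last vowel is 'e' add -et; stems whose last vowel is 'a' insert -om- after the first vowel.
So kuhif → rakuhifesh.

rakuhifesh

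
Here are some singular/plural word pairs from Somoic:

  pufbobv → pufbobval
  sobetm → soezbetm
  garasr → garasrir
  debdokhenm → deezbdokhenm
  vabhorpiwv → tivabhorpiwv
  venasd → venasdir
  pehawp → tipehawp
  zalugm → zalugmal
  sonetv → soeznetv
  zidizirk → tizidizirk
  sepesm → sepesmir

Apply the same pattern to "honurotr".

hoeznurotr

"honurotr" has second-to-last letter 't'. The stems whose second-to-last letter is 't' (sobetm → soezbetm, sonetv → soeznetv) insert -ez- after the first vowel.
The other patterns: stems whose second-to-last letter is 's' add -ir; stems whose second-to-last letter is 'b' or 'g' add -al; stems whose second-to-last letter is 'r' or 'w' add the prefix ti-.
So honurotr → hoeznurotr.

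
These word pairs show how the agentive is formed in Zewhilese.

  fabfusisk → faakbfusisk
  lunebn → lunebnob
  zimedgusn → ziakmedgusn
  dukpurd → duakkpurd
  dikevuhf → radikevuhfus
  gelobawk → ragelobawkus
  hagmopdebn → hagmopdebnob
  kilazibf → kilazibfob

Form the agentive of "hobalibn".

zimedgusn and lunebn both end in -n yet inflect differently (ziakmedgusn, lunebnob), so the final letter is not what conditions the rule; the second-to-last letter is.
"hobalibn" has second-to-last letter 'b'. The stems whose second-to-last letter is 'b' (kilazibf → kilazibfob, lunebn → lunebnob, hagmopdebn → hagmopdebnob) add -ob.
The other patterns: stems whose second-to-last letter is 'r' or 's' insert -ak- after the first vowel; stems whose second-to-last letter is 'h' or 'w' add ra- … -us around the stem.
So hobalibn → hobalibnob.

hobalibnob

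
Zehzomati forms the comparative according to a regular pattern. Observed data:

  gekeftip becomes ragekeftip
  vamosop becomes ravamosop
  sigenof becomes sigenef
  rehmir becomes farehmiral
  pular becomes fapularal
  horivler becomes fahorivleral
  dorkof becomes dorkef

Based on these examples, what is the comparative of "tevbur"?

fatevbural

rehmir and gekeftip both have last vowel 'i' yet inflect differently (farehmiral, ragekeftip), so the last vowel is not what conditions the rule; the final letter is.
"tevbur" ends in -r. The stems ending in -r (pular → fapularal, horivler → fahorivleral, rehmir → farehmiral) add fa- … -al around the stem.
So tevbur → fatevbural.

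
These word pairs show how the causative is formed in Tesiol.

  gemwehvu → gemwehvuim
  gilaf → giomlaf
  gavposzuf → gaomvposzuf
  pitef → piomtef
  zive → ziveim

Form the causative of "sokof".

soomkof

gavposzuf and gemwehvu both have last vowel 'u' yet inflect differently (gaomvposzuf, gemwehvuim), so the last vowel is not what conditions the rule; the final letter is.
"sokof" ends in -f. The stems ending in -f (pitef → piomtef, gilaf → giomlaf, gavposzuf → gaomvposzuf) insert -om- after the first vowel.
The other pattern: stems ending in -e or -u add -im.
So sokof → soomkof.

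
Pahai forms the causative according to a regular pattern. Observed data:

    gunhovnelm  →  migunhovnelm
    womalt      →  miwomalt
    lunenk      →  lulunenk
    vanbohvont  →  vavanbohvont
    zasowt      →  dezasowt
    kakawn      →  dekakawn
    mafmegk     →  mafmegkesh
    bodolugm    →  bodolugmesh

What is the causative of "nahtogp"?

womalt and vanbohvont both end in -t yet inflect differently (miwomalt, vavanbohvont), so the final letter is not what conditions the rule; the second-to-last letter is.
"nahtogp" has second-to-last letter 'g'. The stems whose second-to-last letter is 'g' (mafmegk → mafmegkesh, bodolugm → bodolugmesh) add -esh.
The other patterns: stems whose second-to-last letter is 'l' add the prefix mi-; stems whose second-to-last letter is 'n' repeat the first consonant+vowel as a prefix; stems whose second-to-last letter is 'w' add the prefix de-.
So nahtogp → nahtogpesh.

nahtogpesh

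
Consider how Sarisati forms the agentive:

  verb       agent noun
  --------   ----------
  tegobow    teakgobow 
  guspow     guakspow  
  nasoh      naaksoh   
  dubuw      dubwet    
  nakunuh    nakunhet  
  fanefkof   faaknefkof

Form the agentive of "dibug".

nasoh and nakunuh both end in -h yet inflect differently (naaksoh, nakunhet), so the final letter is not what conditions the rule; the last vowel is.
"dibug" has last vowel 'u'. The stems whose last vowel is 'u' (nakunuh → nakunhet, dubuw → dubwet) delete the last vowel and add -et.
The other pattern: stems whose last vowel is 'o' insert -ak- after the first vowel.
So dibug → dibget.

dibget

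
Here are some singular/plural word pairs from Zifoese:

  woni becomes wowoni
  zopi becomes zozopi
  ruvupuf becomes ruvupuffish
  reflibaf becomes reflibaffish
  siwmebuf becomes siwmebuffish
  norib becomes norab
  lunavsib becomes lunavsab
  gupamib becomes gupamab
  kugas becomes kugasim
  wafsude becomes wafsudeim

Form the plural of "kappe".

woni and norib both have last vowel 'i' yet inflect differently (wowoni, norab), so the last vowel is not what conditions the rule; the final letter is.
"kappe" ends in -e. The one such stem in the data (wafsude → wafsudeim) adds -im, so the same rule applies.
So kappe → kappeim.

kappeim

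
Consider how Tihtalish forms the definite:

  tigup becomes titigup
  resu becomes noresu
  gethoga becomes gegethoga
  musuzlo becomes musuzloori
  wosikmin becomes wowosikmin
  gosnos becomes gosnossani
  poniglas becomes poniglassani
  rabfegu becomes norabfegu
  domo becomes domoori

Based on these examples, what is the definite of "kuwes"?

"kuwes" ends in -s. The stems ending in -s (gosnos → gosnossani, poniglas → poniglassani) double the final consonant and add -ani.
The other patterns: stems ending in -o add -ori; stems ending in -u add the prefix no-; stems ending in -a, -n or -p repeat the first consonant+vowel as a prefix.
So kuwes → kuwessani.

kuwessani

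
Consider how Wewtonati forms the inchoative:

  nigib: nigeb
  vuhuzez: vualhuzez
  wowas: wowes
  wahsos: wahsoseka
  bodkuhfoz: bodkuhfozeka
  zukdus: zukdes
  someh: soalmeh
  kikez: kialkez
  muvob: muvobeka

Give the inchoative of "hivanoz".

hivanozeka

kikez and bodkuhfoz both end in -z yet inflect differently (kialkez, bodkuhfozeka), so the final letter is not what conditions the rule; the last vowel is.
"hivanoz" has last vowel 'o'. The stems whose last vowel is 'o' (wahsos → wahsoseka, muvob → muvobeka, bodkuhfoz → bodkuhfozeka) add -eka.
So hivanoz → hivanozeka.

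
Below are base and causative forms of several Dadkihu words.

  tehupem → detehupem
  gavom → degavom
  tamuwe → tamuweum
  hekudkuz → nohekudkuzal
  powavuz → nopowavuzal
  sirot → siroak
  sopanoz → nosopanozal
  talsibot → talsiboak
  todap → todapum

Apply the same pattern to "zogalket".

"zogalket" ends in -t. The stems ending in -t (sirot → siroak, talsibot → talsiboak) drop the final letter and add -ak.
So zogalket → zogalkeak.

zogalkeak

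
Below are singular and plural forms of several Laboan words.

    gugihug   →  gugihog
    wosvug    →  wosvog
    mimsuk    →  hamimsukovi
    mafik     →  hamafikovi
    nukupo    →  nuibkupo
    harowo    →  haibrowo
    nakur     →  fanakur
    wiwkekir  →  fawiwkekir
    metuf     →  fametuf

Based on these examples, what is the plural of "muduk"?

gugihug and mimsuk both have last vowel 'u' yet inflect differently (gugihog, hamimsukovi), so the last vowel is not what conditions the rule; the final letter is.
"muduk" ends in -k. The stems ending in -k (mimsuk → hamimsukovi, mafik → hamafikovi) add ha- … -ovi around the stem.
So muduk → hamudukovi.

hamudukovi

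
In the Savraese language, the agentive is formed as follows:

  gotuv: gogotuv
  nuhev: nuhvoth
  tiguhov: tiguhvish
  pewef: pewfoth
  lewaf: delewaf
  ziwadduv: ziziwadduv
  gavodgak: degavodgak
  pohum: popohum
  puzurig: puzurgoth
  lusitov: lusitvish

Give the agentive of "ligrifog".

ligrifgish

nuhev and ziwadduv both end in -v yet inflect differently (nuhvoth, ziziwadduv), so the final letter is not what conditions the rule; the last vowel is.
"ligrifog" has last vowel 'o'. The stems whose last vowel is 'o' (lusitov → lusitvish, tiguhov → tiguhvish) delete the last vowel and add -ish.
So ligrifog → ligrifgish.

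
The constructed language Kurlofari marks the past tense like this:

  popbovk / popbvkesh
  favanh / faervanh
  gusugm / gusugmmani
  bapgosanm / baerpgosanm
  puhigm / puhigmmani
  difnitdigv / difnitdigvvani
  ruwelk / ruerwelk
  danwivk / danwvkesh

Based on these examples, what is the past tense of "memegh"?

gusugm and bapgosanm both end in -m yet inflect differently (gusugmmani, baerpgosanm), so the final letter is not what conditions the rule; the second-to-last letter is.
"memegh" has second-to-last letter 'g'. The stems whose second-to-last letter is 'g' (gusugm → gusugmmani, puhigm → puhigmmani, difnitdigv → difnitdigvvani) double the final consonant and add -ani.
So memegh → memeghhani.

memeghhani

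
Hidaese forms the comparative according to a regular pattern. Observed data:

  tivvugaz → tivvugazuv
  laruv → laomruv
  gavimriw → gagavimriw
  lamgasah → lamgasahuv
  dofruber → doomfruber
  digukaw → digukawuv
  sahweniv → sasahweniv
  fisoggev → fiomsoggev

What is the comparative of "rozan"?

gavimriw and digukaw both end in -w yet inflect differently (gagavimriw, digukawuv), so the final letter is not what conditions the rule; the last vowel is.
"rozan" has last vowel 'a'. The stems whose last vowel is 'a' (digukaw → digukawuv, tivvugaz → tivvugazuv, lamgasah → lamgasahuv) add -uv.
The other patterns: stems whose last vowel is 'i' repeat the first consonant+vowel as a prefix; stems whose last vowel is 'e' or 'u' insert -om- after the first vowel.
So rozan → rozanuv.

rozanuv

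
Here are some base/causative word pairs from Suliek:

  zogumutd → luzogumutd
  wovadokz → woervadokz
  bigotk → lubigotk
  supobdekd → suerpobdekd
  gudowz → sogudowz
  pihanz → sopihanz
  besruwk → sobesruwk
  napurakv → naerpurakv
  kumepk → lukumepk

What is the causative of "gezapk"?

"gezapk" has second-to-last letter 'p'. The one such stem in the data (kumepk → lukumepk) adds the prefix lu-, so the same rule applies.
The other patterns: stems whose second-to-last letter is 'k' insert -er- after the first vowel; stems whose second-to-last letter is 'n' or 'w' add the prefix so-.
So gezapk → lugezapk.

lugezapk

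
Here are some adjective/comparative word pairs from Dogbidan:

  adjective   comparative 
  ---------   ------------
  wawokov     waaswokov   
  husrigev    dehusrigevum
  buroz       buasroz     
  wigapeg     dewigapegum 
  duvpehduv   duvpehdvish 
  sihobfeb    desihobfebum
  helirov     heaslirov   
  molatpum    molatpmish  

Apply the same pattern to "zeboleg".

"zeboleg" has last vowel 'e'. The stems whose last vowel is 'e' (sihobfeb → desihobfebum, wigapeg → dewigapegum, husrigev → dehusrigevum) add de- … -um around the stem.
The other patterns: stems whose last vowel is 'o' insert -as- after the first vowel; stems whose last vowel is 'u' delete the last vowel and add -ish.
So zeboleg → dezebolegum.

dezebolegum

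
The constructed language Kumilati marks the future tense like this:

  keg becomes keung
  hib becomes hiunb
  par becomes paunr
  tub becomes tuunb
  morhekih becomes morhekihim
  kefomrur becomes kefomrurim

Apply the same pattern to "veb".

"veb" has 1 vowel. The stems with 1 vowel (keg → keung, hib → hiunb, par → paunr) insert -un- after the first vowel.
The other pattern: stems with 3 vowels add -im.
So veb → veunb.

veunb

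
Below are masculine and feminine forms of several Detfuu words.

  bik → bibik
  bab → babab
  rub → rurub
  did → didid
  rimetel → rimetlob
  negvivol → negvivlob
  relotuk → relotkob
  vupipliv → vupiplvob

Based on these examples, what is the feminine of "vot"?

bik and relotuk both end in -k yet inflect differently (bibik, relotkob), so the final letter is not what conditions the rule; the number of vowels is.
"vot" has 1 vowel. The stems with 1 vowel (bik → bibik, bab → babab, rub → rurub) repeat the first consonant+vowel as a prefix.
So vot → vovot.

vovot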